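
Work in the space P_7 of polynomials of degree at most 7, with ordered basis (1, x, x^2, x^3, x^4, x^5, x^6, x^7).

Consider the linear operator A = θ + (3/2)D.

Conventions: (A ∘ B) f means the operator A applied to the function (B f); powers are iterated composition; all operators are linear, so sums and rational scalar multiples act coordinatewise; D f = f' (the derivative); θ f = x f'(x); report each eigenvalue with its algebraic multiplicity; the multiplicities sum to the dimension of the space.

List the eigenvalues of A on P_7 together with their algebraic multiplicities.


λ = 0 (multiplicity 1), λ = 1 (multiplicity 1), λ = 2 (multiplicity 1), λ = 3 (multiplicity 1), λ = 4 (multiplicity 1), λ = 5 (multiplicity 1), λ = 6 (multiplicity 1), λ = 7 (multiplicity 1)

image of 1: 0
image of x: x + 3/2
image of x^2: 2x^2 + 3x
image of x^3: 3x^3 + (9/2)x^2
image of x^4: 4x^4 + 6x^3
image of x^5: 5x^5 + (15/2)x^4
image of x^6: 6x^6 + 9x^5
image of x^7: 7x^7 + (21/2)x^6
the matrix is upper triangular; its diagonal is (0, 1, 2, 3, 4, 5, 6, 7)
for a triangular matrix the eigenvalues are the diagonal entries, with algebraic multiplicity their repetition count


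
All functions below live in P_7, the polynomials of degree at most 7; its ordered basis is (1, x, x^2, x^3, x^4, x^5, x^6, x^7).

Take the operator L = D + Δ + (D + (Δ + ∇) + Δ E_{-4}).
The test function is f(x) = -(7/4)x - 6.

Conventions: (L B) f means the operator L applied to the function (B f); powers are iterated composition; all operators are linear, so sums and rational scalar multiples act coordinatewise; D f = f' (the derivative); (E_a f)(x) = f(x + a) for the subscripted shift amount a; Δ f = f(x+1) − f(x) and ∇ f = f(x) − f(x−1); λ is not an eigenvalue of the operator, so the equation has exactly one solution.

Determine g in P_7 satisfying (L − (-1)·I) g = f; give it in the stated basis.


write g with unknown coordinates in the stated basis and equate coefficients in (L − (-1)·I) g = f
solving from the highest basis element down gives g = -(7/4)x + 9/2
check: L g = -21/2
so L g − (-1)·g = -(7/4)x - 6 = f ✓

g(x) = -(7/4)x + 9/2


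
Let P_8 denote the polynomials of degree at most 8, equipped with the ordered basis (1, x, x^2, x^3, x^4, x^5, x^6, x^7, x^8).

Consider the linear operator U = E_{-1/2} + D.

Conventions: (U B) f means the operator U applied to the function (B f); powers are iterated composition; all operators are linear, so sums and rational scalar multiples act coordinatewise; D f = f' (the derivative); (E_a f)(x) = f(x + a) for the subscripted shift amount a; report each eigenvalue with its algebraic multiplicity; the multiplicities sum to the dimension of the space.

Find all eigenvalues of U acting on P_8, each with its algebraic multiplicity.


λ = 1 (multiplicity 9)

image of 1: 1
image of x: x + 1/2
image of x^2: x^2 + x + 1/4
image of x^3: x^3 + (3/2)x^2 + (3/4)x - 1/8
image of x^4: x^4 + 2x^3 + (3/2)x^2 - (1/2)x + 1/16
image of x^5: x^5 + (5/2)x^4 + (5/2)x^3 - (5/4)x^2 + (5/16)x - 1/32
image of x^6: x^6 + 3x^5 + (15/4)x^4 - (5/2)x^3 + (15/16)x^2 - (3/16)x + 1/64
image of x^7: x^7 + (7/2)x^6 + (21/4)x^5 - (35/8)x^4 + (35/16)x^3 - (21/32)x^2 + (7/64)x - 1/128
image of x^8: x^8 + 4x^7 + 7x^6 - 7x^5 + (35/8)x^4 - (7/4)x^3 + (7/16)x^2 - (1/16)x + 1/256
the matrix is upper triangular; its diagonal is (1, 1, 1, 1, 1, 1, 1, 1, 1)
for a triangular matrix the eigenvalues are the diagonal entries, with algebraic multiplicity their repetition count


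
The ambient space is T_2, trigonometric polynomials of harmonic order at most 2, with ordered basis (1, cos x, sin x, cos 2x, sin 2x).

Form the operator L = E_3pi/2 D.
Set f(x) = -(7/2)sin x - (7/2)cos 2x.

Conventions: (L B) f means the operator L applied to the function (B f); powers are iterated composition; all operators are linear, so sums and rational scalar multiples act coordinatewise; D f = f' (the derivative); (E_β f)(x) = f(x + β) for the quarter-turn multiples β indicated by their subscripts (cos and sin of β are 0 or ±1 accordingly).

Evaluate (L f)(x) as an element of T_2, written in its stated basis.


the result is g(x) = -(7/2)sin x - 7sin 2x

D f = -(7/2)cos x + 7sin 2x
E_3pi/2 D f = -(7/2)sin x - 7sin 2x


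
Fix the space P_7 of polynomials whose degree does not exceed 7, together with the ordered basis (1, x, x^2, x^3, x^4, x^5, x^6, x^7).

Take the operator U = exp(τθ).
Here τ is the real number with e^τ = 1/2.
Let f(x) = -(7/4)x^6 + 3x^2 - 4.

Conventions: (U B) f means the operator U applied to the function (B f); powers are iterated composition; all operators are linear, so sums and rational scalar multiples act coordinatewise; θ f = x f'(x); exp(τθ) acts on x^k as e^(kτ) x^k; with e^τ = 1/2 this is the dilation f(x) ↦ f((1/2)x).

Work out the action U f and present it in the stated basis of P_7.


exp(τθ) x^k = e^(kτ) x^k; with e^τ = 1/2 this sends x^k to (1/2)^k x^k
x^2 ↦ 1/4 x^2
x^6 ↦ 1/64 x^6
applying this coordinatewise to f: exp(τθ) f = -(7/256)x^6 + (3/4)x^2 - 4

the image equals g(x) = -(7/256)x^6 + (3/4)x^2 - 4


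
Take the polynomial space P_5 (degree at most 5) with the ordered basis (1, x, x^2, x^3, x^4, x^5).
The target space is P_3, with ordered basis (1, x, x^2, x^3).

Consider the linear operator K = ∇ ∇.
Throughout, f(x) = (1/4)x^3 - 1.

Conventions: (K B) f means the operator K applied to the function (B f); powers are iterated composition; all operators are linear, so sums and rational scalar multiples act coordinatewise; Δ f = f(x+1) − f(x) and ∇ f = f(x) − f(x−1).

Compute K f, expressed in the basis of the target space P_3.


∇ f = (3/4)x^2 - (3/4)x + 1/4
∇ ∇ f = (3/2)x - 3/2

g(x) = (3/2)x - 3/2


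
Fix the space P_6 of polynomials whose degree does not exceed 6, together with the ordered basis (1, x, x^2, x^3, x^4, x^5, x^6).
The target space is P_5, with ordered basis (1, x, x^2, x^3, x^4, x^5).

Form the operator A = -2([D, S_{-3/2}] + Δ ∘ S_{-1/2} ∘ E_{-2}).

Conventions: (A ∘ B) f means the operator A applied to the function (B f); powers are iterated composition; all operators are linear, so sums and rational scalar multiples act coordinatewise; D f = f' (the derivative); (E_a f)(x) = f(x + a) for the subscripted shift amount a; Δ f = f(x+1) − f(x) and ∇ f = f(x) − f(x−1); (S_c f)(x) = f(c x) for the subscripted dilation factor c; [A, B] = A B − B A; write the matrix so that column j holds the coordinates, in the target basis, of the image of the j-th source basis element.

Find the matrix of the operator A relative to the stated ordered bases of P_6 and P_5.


the matrix is [[0, 6, -9/2, 61/4, -369/8, 2101/16, -11529/32]; [0, 0, -16, 27/4, -61/2, 1845/16, -6303/16]; [0, 0, 0, 69/2, -27/4, 305/8, -5535/32]; [0, 0, 0, 0, -68, 45/8, -305/8]; [0, 0, 0, 0, 0, 1015/8, -135/32]; [0, 0, 0, 0, 0, 0, -228]] (rows listed top to bottom)

image of 1: 0
image of x: 6
image of x^2: -16x - 9/2
image of x^3: (69/2)x^2 + (27/4)x + 61/4
image of x^4: -68x^3 - (27/4)x^2 - (61/2)x - 369/8
image of x^5: (1015/8)x^4 + (45/8)x^3 + (305/8)x^2 + (1845/16)x + 2101/16
image of x^6: -228x^5 - (135/32)x^4 - (305/8)x^3 - (5535/32)x^2 - (6303/16)x - 11529/32
each image's coordinates form column j of the matrix


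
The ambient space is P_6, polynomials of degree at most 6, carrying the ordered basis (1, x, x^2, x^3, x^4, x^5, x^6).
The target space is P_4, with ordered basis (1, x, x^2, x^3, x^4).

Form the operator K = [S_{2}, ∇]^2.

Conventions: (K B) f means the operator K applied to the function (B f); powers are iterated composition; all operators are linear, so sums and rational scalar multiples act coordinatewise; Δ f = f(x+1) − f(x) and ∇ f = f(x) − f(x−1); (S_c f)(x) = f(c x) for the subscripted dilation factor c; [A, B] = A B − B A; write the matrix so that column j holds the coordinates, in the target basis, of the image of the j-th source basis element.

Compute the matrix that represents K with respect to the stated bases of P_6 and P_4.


image of 1: 0
image of x: 0
image of x^2: 4
image of x^3: 48x - 54
image of x^4: 384x^2 - 864x + 496
image of x^5: 2560x^3 - 8640x^2 + 9920x - 3870
image of x^6: 15360x^4 - 69120x^3 + 119040x^2 - 92880x + 27664
each image's coordinates form column j of the matrix

the matrix is [[0, 0, 4, -54, 496, -3870, 27664]; [0, 0, 0, 48, -864, 9920, -92880]; [0, 0, 0, 0, 384, -8640, 119040]; [0, 0, 0, 0, 0, 2560, -69120]; [0, 0, 0, 0, 0, 0, 15360]] (rows listed top to bottom)


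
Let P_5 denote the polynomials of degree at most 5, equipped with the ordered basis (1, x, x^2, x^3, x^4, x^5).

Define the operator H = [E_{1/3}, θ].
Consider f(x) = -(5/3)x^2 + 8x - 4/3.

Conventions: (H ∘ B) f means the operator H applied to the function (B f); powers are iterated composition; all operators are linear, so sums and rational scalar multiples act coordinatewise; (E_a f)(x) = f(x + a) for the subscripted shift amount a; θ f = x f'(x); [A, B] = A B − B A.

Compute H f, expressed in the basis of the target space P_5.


θ f = -(10/3)x^2 + 8x
E_{1/3} θ f = -(10/3)x^2 + (52/9)x + 62/27
E_{1/3} f = -(5/3)x^2 + (62/9)x + 31/27
θ E_{1/3} f = -(10/3)x^2 + (62/9)x
[E_{1/3}, θ] f = -(10/9)x + 62/27

the result is g(x) = -(10/9)x + 62/27


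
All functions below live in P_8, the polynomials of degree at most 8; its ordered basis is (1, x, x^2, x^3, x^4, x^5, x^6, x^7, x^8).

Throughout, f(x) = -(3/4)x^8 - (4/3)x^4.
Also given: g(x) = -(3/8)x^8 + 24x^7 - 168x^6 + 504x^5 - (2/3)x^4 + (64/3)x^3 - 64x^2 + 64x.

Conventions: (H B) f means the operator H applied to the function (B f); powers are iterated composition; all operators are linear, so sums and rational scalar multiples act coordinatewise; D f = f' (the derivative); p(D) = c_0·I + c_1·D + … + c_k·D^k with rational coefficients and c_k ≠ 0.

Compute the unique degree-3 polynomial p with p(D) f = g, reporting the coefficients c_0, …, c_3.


p(D) = (1/2)·I − 4·D + 4·D^2 − 2·D^3, i.e. c_0 = 1/2, c_1 = -4, c_2 = 4, c_3 = -2

D^0 f = -(3/4)x^8 - (4/3)x^4
D^1 f = -6x^7 - (16/3)x^3
D^2 f = -42x^6 - 16x^2
D^3 f = -252x^5 - 32x
matching coefficients of g against c_0 f + c_1 Df + … from the top degree down determines the c_i
solution: c_0 = 1/2, c_1 = -4, c_2 = 4, c_3 = -2


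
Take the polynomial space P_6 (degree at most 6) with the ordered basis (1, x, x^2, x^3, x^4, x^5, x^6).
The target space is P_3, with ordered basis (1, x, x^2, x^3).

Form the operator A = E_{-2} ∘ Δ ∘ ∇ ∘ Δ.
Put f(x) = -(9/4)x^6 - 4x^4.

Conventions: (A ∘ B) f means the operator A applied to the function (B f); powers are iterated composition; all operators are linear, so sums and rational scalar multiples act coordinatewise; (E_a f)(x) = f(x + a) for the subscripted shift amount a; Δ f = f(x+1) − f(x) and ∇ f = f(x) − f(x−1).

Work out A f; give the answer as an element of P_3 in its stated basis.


Δ f = -(27/2)x^5 - (135/4)x^4 - 61x^3 - (231/4)x^2 - (59/2)x - 25/4
∇ Δ f = -(135/2)x^4 - (231/2)x^2 - 25/2
Δ ∇ Δ f = -270x^3 - 405x^2 - 501x - 183
E_{-2} (Δ ∘ ∇ ∘ Δ) f = -270x^3 + 1215x^2 - 2121x + 1359

g(x) = -270x^3 + 1215x^2 - 2121x + 1359


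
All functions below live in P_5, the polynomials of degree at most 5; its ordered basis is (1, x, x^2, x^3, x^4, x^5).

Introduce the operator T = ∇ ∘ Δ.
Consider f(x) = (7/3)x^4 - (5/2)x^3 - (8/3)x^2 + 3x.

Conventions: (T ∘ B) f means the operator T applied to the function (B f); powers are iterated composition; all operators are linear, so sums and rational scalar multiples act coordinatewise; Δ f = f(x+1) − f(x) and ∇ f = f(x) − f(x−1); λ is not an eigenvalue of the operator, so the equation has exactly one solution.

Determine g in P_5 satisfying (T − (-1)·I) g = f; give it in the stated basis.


write g with unknown coordinates in the stated basis and equate coefficients in (T − (-1)·I) g = f
solving from the highest basis element down gives g = (7/3)x^4 - (5/2)x^3 - (92/3)x^2 + 18x + 170/3
check: T g = 28x^2 - 15x - 170/3
so T g − (-1)·g = (7/3)x^4 - (5/2)x^3 - (8/3)x^2 + 3x = f ✓

the result is g(x) = (7/3)x^4 - (5/2)x^3 - (92/3)x^2 + 18x + 170/3


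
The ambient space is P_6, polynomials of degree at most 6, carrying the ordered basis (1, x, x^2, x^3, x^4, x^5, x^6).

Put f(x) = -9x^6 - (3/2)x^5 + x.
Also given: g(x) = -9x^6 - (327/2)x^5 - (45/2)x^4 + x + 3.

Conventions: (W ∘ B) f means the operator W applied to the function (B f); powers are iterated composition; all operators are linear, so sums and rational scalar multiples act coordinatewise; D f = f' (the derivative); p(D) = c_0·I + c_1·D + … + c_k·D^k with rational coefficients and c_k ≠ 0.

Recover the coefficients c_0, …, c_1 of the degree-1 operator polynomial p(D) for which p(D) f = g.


D^0 f = -9x^6 - (3/2)x^5 + x
D^1 f = -54x^5 - (15/2)x^4 + 1
matching coefficients of g against c_0 f + c_1 Df + … from the top degree down determines the c_i
solution: c_0 = 1, c_1 = 3

p(D) = I + 3·D, i.e. c_0 = 1, c_1 = 3


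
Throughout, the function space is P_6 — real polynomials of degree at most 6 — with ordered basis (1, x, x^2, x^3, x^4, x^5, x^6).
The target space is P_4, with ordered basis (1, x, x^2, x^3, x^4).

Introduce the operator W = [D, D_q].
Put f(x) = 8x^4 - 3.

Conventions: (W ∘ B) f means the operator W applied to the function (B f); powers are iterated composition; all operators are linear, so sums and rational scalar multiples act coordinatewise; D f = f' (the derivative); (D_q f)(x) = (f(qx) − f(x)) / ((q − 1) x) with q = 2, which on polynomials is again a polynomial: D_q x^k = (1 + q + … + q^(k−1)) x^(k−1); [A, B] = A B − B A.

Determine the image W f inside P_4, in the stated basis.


the image equals g(x) = 136x^2

D_q f = 120x^3
D D_q f = 360x^2
D f = 32x^3
D_q D f = 224x^2
[D, D_q] f = 136x^2


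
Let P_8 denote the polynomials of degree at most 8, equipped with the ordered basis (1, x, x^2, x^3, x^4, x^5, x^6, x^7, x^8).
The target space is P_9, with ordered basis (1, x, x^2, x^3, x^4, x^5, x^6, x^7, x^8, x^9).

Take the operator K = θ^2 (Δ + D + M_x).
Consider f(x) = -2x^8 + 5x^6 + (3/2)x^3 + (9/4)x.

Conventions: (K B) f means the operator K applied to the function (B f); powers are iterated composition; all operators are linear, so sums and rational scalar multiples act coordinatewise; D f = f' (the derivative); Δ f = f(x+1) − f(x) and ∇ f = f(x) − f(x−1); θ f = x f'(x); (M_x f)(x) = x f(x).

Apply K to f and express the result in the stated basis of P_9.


Δ f = -16x^7 - 56x^6 - 82x^5 - 65x^4 - 12x^3 + (47/2)x^2 + (37/2)x + 27/4
D f = -16x^7 + 30x^5 + (9/2)x^2 + 9/4
M_x f = -2x^9 + 5x^7 + (3/2)x^4 + (9/4)x^2
(Δ + D + M_x) f = -2x^9 - 27x^7 - 56x^6 - 52x^5 - (127/2)x^4 - 12x^3 + (121/4)x^2 + (37/2)x + 9
θ (Δ + D + M_x) f = -18x^9 - 189x^7 - 336x^6 - 260x^5 - 254x^4 - 36x^3 + (121/2)x^2 + (37/2)x
θ θ (Δ + D + M_x) f = -162x^9 - 1323x^7 - 2016x^6 - 1300x^5 - 1016x^4 - 108x^3 + 121x^2 + (37/2)x

the image equals g(x) = -162x^9 - 1323x^7 - 2016x^6 - 1300x^5 - 1016x^4 - 108x^3 + 121x^2 + (37/2)x


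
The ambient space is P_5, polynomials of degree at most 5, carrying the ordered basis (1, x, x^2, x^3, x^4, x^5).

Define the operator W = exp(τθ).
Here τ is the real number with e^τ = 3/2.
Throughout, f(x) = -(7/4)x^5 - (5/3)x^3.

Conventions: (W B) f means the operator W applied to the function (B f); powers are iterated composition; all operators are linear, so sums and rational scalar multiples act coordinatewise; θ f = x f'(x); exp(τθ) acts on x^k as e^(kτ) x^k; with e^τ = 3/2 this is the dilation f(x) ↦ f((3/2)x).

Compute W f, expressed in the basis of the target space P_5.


exp(τθ) x^k = e^(kτ) x^k; with e^τ = 3/2 this sends x^k to (3/2)^k x^k
x^3 ↦ 27/8 x^3
x^5 ↦ 243/32 x^5
applying this coordinatewise to f: exp(τθ) f = -(1701/128)x^5 - (45/8)x^3

the result is g(x) = -(1701/128)x^5 - (45/8)x^3


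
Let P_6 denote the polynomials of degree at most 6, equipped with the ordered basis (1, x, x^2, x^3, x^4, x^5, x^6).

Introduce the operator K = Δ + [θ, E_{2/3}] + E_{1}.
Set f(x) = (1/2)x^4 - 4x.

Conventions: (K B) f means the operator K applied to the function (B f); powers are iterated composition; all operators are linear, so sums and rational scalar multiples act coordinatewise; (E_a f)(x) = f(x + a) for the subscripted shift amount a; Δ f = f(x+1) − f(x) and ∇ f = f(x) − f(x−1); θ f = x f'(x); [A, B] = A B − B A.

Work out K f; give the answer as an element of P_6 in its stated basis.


Δ f = 2x^3 + 3x^2 + 2x - 7/2
E_{2/3} f = (1/2)x^4 + (4/3)x^3 + (4/3)x^2 - (92/27)x - 208/81
θ E_{2/3} f = 2x^4 + 4x^3 + (8/3)x^2 - (92/27)x
θ f = 2x^4 - 4x
E_{2/3} θ f = 2x^4 + (16/3)x^3 + (16/3)x^2 - (44/27)x - 184/81
[θ, E_{2/3}] f = -(4/3)x^3 - (8/3)x^2 - (16/9)x + 184/81
E_{1} f = (1/2)x^4 + 2x^3 + 3x^2 - 2x - 7/2
(Δ + [θ, E_{2/3}] + E_{1}) f = (1/2)x^4 + (8/3)x^3 + (10/3)x^2 - (16/9)x - 383/81

g(x) = (1/2)x^4 + (8/3)x^3 + (10/3)x^2 - (16/9)x - 383/81


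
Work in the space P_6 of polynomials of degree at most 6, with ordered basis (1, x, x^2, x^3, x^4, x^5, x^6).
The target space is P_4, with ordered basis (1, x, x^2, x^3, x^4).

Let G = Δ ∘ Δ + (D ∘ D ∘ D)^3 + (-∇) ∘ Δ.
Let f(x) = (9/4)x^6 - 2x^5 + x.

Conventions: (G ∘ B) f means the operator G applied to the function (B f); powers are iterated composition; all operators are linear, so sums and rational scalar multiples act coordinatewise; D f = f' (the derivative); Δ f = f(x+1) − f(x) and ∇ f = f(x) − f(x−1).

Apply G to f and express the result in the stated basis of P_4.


the image equals g(x) = 270x^3 + 285x^2 + 285x + 75

Δ f = (27/2)x^5 + (95/4)x^4 + 25x^3 + (55/4)x^2 + (7/2)x + 5/4
Δ Δ f = (135/2)x^4 + 230x^3 + (705/2)x^2 + 265x + 159/2
D f = (27/2)x^5 - 10x^4 + 1
D D f = (135/2)x^4 - 40x^3
D D D f = 270x^3 - 120x^2
D (D ∘ D ∘ D) f = 810x^2 - 240x
D D (D ∘ D ∘ D) f = 1620x - 240
D D D (D ∘ D ∘ D) f = 1620
D (D ∘ D ∘ D) (D ∘ D ∘ D) f = 0
D D (D ∘ D ∘ D) (D ∘ D ∘ D) f = 0
D D D (D ∘ D ∘ D) (D ∘ D ∘ D) f = 0
Δ f = (27/2)x^5 + (95/4)x^4 + 25x^3 + (55/4)x^2 + (7/2)x + 5/4
∇ Δ f = (135/2)x^4 - 40x^3 + (135/2)x^2 - 20x + 9/2
(-∇) Δ f = -(135/2)x^4 + 40x^3 - (135/2)x^2 + 20x - 9/2
(Δ ∘ Δ + (D ∘ D ∘ D)^3 + (-∇) ∘ Δ) f = 270x^3 + 285x^2 + 285x + 75


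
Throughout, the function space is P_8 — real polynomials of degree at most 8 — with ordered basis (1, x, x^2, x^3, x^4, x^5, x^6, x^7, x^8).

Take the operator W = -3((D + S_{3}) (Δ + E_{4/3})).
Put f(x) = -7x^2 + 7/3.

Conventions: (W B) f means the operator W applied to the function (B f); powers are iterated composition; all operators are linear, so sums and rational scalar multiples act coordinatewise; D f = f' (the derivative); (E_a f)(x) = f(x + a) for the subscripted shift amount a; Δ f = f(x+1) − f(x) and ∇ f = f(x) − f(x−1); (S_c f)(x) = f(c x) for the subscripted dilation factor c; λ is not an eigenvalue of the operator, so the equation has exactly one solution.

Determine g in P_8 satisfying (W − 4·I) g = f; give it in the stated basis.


the image equals g(x) = (7/31)x^2 - (336/403)x + 166/1209

write g with unknown coordinates in the stated basis and equate coefficients in (W − 4·I) g = f
solving from the highest basis element down gives g = (7/31)x^2 - (336/403)x + 166/1209
check: W g = -(189/31)x^2 - (1344/403)x + 3485/1209
so W g − 4·g = -7x^2 + 7/3 = f ✓


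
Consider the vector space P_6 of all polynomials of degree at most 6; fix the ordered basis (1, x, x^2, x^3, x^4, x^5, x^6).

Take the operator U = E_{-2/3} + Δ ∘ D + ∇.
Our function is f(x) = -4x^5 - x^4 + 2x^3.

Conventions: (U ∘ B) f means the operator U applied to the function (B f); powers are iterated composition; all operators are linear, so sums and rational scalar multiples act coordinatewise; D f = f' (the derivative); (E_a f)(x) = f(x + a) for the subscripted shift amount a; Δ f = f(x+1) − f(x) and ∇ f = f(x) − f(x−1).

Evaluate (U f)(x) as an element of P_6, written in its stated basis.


g(x) = -4x^5 - (23/3)x^4 - (514/9)x^3 - (4180/27)x^2 - (5678/81)x - 4681/243

E_{-2/3} f = -4x^5 + (37/3)x^4 - (118/9)x^3 + (140/27)x^2 - (8/81)x - 64/243
D f = -20x^4 - 4x^3 + 6x^2
Δ D f = -80x^3 - 132x^2 - 80x - 18
∇ f = -20x^4 + 36x^3 - 28x^2 + 10x - 1
(E_{-2/3} + Δ ∘ D + ∇) f = -4x^5 - (23/3)x^4 - (514/9)x^3 - (4180/27)x^2 - (5678/81)x - 4681/243


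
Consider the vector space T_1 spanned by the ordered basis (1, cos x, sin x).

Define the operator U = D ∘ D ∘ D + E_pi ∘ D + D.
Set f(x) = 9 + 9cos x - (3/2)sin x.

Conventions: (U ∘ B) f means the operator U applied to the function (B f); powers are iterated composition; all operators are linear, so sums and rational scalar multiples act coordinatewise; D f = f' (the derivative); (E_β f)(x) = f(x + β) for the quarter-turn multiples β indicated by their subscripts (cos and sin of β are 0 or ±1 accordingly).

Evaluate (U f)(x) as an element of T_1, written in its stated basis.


the image equals g(x) = (3/2)cos x + 9sin x

D f = -(3/2)cos x - 9sin x
D D f = -9cos x + (3/2)sin x
D D D f = (3/2)cos x + 9sin x
D f = -(3/2)cos x - 9sin x
E_pi D f = (3/2)cos x + 9sin x
D f = -(3/2)cos x - 9sin x
(D ∘ D ∘ D + E_pi ∘ D + D) f = (3/2)cos x + 9sin x


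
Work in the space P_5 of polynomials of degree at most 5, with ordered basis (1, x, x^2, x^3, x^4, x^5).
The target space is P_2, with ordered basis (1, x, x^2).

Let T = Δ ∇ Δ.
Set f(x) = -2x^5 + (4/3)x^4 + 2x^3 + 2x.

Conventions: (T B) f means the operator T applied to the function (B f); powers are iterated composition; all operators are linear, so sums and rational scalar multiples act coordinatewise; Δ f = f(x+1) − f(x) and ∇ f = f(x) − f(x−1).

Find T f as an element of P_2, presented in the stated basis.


the result is g(x) = -120x^2 - 88x - 32

Δ f = -10x^4 - (44/3)x^3 - 6x^2 + (4/3)x + 10/3
∇ Δ f = -40x^3 + 16x^2 - 8x + 8/3
Δ ∇ Δ f = -120x^2 - 88x - 32


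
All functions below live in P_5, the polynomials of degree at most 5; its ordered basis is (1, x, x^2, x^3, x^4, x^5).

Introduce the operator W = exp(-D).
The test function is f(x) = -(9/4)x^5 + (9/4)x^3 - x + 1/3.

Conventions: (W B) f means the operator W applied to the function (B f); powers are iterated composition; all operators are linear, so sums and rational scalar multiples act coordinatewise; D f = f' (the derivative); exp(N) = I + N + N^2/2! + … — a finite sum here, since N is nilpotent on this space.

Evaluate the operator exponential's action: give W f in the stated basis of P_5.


order-1 term: (45/4)x^4 - (27/4)x^2 + 1
order-2 term: -(45/2)x^3 + (27/4)x
order-3 term: (45/2)x^2 - 9/4
order-4 term: -(45/4)x
order-5 term: 9/4
the series for exp(-D) f terminates at order 5
exp(-D) f = -(9/4)x^5 + (45/4)x^4 - (81/4)x^3 + (63/4)x^2 - (11/2)x + 4/3

g(x) = -(9/4)x^5 + (45/4)x^4 - (81/4)x^3 + (63/4)x^2 - (11/2)x + 4/3


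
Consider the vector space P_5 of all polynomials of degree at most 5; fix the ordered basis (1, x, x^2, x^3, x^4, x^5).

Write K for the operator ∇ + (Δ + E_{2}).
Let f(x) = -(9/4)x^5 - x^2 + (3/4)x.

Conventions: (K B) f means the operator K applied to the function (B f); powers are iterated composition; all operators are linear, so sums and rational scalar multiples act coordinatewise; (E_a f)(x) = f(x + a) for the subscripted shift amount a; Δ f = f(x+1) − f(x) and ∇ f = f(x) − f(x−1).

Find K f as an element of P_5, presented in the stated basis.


the result is g(x) = -(9/4)x^5 - 45x^4 - 90x^3 - 226x^2 - (749/4)x - 155/2

∇ f = -(45/4)x^4 + (45/2)x^3 - (45/2)x^2 + (37/4)x - 1/2
Δ f = -(45/4)x^4 - (45/2)x^3 - (45/2)x^2 - (53/4)x - 5/2
E_{2} f = -(9/4)x^5 - (45/2)x^4 - 90x^3 - 181x^2 - (733/4)x - 149/2
(Δ + E_{2}) f = -(9/4)x^5 - (135/4)x^4 - (225/2)x^3 - (407/2)x^2 - (393/2)x - 77
(∇ + (Δ + E_{2})) f = -(9/4)x^5 - 45x^4 - 90x^3 - 226x^2 - (749/4)x - 155/2


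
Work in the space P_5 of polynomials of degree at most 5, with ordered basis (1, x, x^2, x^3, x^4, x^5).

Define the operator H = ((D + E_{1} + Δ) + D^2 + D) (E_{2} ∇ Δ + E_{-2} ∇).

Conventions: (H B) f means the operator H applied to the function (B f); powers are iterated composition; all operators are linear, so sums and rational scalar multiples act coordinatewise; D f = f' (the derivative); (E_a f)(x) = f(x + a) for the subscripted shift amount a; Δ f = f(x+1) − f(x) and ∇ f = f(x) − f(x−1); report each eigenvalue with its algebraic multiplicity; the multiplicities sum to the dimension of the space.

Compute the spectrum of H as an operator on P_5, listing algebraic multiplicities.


image of 1: 0
image of x: 1
image of x^2: 2x + 5
image of x^3: 3x^2 + 15x + 7
image of x^4: 4x^3 + 30x^2 + 28x + 417
image of x^5: 5x^4 + 50x^3 + 70x^2 + 2085x + 1281
the matrix is upper triangular; its diagonal is (0, 0, 0, 0, 0, 0)
for a triangular matrix the eigenvalues are the diagonal entries, with algebraic multiplicity their repetition count

λ = 0 (multiplicity 6)


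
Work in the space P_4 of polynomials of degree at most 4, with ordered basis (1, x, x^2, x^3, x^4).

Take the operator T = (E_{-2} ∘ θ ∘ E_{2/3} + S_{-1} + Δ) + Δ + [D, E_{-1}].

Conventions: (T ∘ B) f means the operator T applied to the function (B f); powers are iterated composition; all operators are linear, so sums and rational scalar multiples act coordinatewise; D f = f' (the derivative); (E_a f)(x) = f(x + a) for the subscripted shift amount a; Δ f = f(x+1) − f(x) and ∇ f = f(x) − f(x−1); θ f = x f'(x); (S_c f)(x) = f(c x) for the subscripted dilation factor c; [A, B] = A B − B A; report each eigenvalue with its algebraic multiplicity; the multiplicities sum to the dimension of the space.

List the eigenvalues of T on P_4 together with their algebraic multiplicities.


image of 1: 1
image of x: 0
image of x^2: 3x^2 - (8/3)x + 22/3
image of x^3: 2x^3 - 8x^2 + (82/3)x - 26/3
image of x^4: 5x^4 - 16x^3 + (196/3)x^2 - (1192/27)x + 566/27
the matrix is upper triangular; its diagonal is (1, 0, 3, 2, 5)
for a triangular matrix the eigenvalues are the diagonal entries, with algebraic multiplicity their repetition count

λ = 0 (multiplicity 1), λ = 1 (multiplicity 1), λ = 2 (multiplicity 1), λ = 3 (multiplicity 1), λ = 5 (multiplicity 1)


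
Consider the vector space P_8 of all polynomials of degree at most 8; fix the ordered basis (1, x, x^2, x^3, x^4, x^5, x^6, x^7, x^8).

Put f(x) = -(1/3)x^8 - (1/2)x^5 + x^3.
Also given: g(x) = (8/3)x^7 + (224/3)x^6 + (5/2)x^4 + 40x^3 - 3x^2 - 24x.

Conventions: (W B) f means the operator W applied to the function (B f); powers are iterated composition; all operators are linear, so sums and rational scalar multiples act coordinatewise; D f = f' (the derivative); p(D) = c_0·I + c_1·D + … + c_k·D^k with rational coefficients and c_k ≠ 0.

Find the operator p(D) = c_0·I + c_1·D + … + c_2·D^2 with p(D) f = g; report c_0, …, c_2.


p(D) = -D − 4·D^2, i.e. c_0 = 0, c_1 = -1, c_2 = -4

D^0 f = -(1/3)x^8 - (1/2)x^5 + x^3
D^1 f = -(8/3)x^7 - (5/2)x^4 + 3x^2
D^2 f = -(56/3)x^6 - 10x^3 + 6x
matching coefficients of g against c_0 f + c_1 Df + … from the top degree down determines the c_i
solution: c_0 = 0, c_1 = -1, c_2 = -4


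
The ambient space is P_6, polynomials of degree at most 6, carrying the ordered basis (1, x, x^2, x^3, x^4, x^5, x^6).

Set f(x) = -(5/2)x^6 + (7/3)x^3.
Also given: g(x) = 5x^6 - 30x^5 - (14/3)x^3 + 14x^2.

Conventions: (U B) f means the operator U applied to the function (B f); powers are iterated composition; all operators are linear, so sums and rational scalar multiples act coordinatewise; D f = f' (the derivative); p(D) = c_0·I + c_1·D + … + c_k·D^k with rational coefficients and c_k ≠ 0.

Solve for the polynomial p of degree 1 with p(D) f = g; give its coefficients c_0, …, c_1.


D^0 f = -(5/2)x^6 + (7/3)x^3
D^1 f = -15x^5 + 7x^2
matching coefficients of g against c_0 f + c_1 Df + … from the top degree down determines the c_i
solution: c_0 = -2, c_1 = 2

c_0 = -2, c_1 = 2


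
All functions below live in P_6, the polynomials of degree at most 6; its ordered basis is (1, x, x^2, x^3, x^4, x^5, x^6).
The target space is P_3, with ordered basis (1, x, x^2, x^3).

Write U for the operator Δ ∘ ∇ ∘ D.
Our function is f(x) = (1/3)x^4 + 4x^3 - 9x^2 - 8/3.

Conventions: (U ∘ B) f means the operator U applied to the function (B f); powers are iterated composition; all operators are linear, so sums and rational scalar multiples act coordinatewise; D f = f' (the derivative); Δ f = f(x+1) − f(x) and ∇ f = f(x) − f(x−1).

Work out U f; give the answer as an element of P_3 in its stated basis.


g(x) = 8x + 24

D f = (4/3)x^3 + 12x^2 - 18x
∇ D f = 4x^2 + 20x - 86/3
Δ ∇ D f = 8x + 24


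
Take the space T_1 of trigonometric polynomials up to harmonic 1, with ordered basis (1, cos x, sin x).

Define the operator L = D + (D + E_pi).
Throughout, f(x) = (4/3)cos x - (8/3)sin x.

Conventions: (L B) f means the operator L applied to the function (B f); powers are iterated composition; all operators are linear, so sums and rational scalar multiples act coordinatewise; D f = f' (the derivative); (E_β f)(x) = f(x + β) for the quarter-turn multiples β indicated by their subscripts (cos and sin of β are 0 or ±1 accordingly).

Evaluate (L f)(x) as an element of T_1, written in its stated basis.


the image equals g(x) = -(20/3)cos x

D f = -(8/3)cos x - (4/3)sin x
D f = -(8/3)cos x - (4/3)sin x
E_pi f = -(4/3)cos x + (8/3)sin x
(D + E_pi) f = -4cos x + (4/3)sin x
(D + (D + E_pi)) f = -(20/3)cos x


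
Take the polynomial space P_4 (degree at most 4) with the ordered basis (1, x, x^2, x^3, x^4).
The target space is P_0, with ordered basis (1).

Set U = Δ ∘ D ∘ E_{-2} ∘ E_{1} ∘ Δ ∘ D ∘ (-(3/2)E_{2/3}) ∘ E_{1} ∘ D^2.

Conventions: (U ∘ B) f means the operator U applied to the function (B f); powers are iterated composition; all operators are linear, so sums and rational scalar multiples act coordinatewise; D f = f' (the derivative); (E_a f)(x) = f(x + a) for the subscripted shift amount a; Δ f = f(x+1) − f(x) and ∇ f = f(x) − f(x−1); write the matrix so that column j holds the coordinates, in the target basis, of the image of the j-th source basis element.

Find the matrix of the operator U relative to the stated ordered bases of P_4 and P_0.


image of 1: 0
image of x: 0
image of x^2: 0
image of x^3: 0
image of x^4: 0
each image's coordinates form column j of the matrix

the matrix is [[0, 0, 0, 0, 0]] (rows listed top to bottom)


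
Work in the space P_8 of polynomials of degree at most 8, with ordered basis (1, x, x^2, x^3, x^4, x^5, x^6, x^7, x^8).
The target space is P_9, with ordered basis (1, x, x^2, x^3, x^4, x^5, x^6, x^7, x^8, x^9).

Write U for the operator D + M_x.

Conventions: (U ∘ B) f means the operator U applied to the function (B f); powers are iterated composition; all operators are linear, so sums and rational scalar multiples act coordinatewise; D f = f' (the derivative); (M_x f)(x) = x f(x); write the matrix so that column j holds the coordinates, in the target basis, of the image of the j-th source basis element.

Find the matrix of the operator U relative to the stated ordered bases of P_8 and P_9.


the matrix is [[0, 1, 0, 0, 0, 0, 0, 0, 0]; [1, 0, 2, 0, 0, 0, 0, 0, 0]; [0, 1, 0, 3, 0, 0, 0, 0, 0]; [0, 0, 1, 0, 4, 0, 0, 0, 0]; [0, 0, 0, 1, 0, 5, 0, 0, 0]; [0, 0, 0, 0, 1, 0, 6, 0, 0]; [0, 0, 0, 0, 0, 1, 0, 7, 0]; [0, 0, 0, 0, 0, 0, 1, 0, 8]; [0, 0, 0, 0, 0, 0, 0, 1, 0]; [0, 0, 0, 0, 0, 0, 0, 0, 1]] (rows listed top to bottom)

image of 1: x
image of x: x^2 + 1
image of x^2: x^3 + 2x
image of x^3: x^4 + 3x^2
image of x^4: x^5 + 4x^3
image of x^5: x^6 + 5x^4
image of x^6: x^7 + 6x^5
image of x^7: x^8 + 7x^6
image of x^8: x^9 + 8x^7
each image's coordinates form column j of the matrix


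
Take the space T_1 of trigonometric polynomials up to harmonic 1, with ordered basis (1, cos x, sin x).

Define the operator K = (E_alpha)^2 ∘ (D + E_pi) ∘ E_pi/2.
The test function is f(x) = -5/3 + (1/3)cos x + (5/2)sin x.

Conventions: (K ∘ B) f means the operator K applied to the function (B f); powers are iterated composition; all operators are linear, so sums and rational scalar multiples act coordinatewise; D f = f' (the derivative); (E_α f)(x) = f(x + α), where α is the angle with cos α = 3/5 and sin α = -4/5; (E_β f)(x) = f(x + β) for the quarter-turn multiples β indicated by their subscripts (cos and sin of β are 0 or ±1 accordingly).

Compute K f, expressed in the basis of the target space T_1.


the image equals g(x) = -5/3 + (431/150)cos x - (317/150)sin x

E_pi/2 f = -5/3 + (5/2)cos x - (1/3)sin x
D E_pi/2 f = -(1/3)cos x - (5/2)sin x
E_pi E_pi/2 f = -5/3 - (5/2)cos x + (1/3)sin x
(D + E_pi) E_pi/2 f = -5/3 - (17/6)cos x - (13/6)sin x
E_alpha (D + E_pi) E_pi/2 f = -5/3 + (1/30)cos x - (107/30)sin x
E_alpha E_alpha (D + E_pi) E_pi/2 f = -5/3 + (431/150)cos x - (317/150)sin x


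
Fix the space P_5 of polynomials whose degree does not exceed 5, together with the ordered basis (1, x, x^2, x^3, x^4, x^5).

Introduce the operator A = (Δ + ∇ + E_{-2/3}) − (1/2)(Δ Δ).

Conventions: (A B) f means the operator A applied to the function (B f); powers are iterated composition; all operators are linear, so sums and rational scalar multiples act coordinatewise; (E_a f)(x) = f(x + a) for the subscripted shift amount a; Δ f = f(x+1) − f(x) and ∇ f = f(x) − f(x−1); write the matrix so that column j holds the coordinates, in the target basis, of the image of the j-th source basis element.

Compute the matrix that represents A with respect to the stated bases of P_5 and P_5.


the matrix is [[1, 4/3, -5/9, -35/27, -551/81, -3191/243]; [0, 1, 8/3, -5/3, -140/27, -2755/81]; [0, 0, 1, 4, -10/3, -350/27]; [0, 0, 0, 1, 16/3, -50/9]; [0, 0, 0, 0, 1, 20/3]; [0, 0, 0, 0, 0, 1]] (rows listed top to bottom)

image of 1: 1
image of x: x + 4/3
image of x^2: x^2 + (8/3)x - 5/9
image of x^3: x^3 + 4x^2 - (5/3)x - 35/27
image of x^4: x^4 + (16/3)x^3 - (10/3)x^2 - (140/27)x - 551/81
image of x^5: x^5 + (20/3)x^4 - (50/9)x^3 - (350/27)x^2 - (2755/81)x - 3191/243
each image's coordinates form column j of the matrix


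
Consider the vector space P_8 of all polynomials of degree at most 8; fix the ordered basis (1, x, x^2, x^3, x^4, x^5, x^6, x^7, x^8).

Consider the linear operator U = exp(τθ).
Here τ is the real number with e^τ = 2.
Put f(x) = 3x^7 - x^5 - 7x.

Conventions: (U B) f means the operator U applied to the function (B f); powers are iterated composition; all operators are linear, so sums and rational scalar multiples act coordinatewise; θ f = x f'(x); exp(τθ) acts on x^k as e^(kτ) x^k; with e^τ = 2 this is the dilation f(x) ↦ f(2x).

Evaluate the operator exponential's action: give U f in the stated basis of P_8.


the result is g(x) = 384x^7 - 32x^5 - 14x

exp(τθ) x^k = e^(kτ) x^k; with e^τ = 2 this sends x^k to 2^k x^k
x ↦ 2 x
x^5 ↦ 32 x^5
x^7 ↦ 128 x^7
applying this coordinatewise to f: exp(τθ) f = 384x^7 - 32x^5 - 14x


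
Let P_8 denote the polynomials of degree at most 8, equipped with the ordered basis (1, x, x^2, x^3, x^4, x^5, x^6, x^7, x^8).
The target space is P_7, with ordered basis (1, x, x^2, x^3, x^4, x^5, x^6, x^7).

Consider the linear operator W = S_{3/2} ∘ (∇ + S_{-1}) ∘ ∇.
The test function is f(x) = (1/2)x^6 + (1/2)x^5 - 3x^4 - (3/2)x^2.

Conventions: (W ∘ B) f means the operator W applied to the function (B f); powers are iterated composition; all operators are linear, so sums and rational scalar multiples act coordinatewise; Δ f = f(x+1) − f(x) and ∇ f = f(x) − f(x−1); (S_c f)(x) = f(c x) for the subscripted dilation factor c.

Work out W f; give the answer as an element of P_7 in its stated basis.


the result is g(x) = -(729/32)x^5 + (405/8)x^4 - (1161/8)x^3 + (981/8)x^2 + (189/4)x - 49/2

∇ f = 3x^5 - 5x^4 - 7x^3 + (31/2)x^2 - (29/2)x + 9/2
∇ ∇ f = 15x^4 - 50x^3 + 39x^2 + 17x - 29
S_{-1} ∇ f = -3x^5 - 5x^4 + 7x^3 + (31/2)x^2 + (29/2)x + 9/2
(∇ + S_{-1}) ∇ f = -3x^5 + 10x^4 - 43x^3 + (109/2)x^2 + (63/2)x - 49/2
S_{3/2} (∇ + S_{-1}) ∇ f = -(729/32)x^5 + (405/8)x^4 - (1161/8)x^3 + (981/8)x^2 + (189/4)x - 49/2


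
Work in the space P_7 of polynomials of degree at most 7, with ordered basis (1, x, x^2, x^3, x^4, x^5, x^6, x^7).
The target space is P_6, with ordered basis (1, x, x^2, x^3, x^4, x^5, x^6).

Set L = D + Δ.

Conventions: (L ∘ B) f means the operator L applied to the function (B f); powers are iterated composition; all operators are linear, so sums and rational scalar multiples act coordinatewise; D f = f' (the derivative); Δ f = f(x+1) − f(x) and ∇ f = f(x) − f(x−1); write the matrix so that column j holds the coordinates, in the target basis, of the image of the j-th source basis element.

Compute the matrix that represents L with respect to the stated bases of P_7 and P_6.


image of 1: 0
image of x: 2
image of x^2: 4x + 1
image of x^3: 6x^2 + 3x + 1
image of x^4: 8x^3 + 6x^2 + 4x + 1
image of x^5: 10x^4 + 10x^3 + 10x^2 + 5x + 1
image of x^6: 12x^5 + 15x^4 + 20x^3 + 15x^2 + 6x + 1
image of x^7: 14x^6 + 21x^5 + 35x^4 + 35x^3 + 21x^2 + 7x + 1
each image's coordinates form column j of the matrix

the matrix is [[0, 2, 1, 1, 1, 1, 1, 1]; [0, 0, 4, 3, 4, 5, 6, 7]; [0, 0, 0, 6, 6, 10, 15, 21]; [0, 0, 0, 0, 8, 10, 20, 35]; [0, 0, 0, 0, 0, 10, 15, 35]; [0, 0, 0, 0, 0, 0, 12, 21]; [0, 0, 0, 0, 0, 0, 0, 14]] (rows listed top to bottom)


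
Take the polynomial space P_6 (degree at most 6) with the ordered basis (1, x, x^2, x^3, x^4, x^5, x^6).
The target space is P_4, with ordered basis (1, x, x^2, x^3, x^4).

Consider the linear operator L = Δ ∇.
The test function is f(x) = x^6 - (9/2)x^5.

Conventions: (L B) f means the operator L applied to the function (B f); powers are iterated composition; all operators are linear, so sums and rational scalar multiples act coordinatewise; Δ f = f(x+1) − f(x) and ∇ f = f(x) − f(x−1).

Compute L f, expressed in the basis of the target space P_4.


the image equals g(x) = 30x^4 - 90x^3 + 30x^2 - 45x + 2

∇ f = 6x^5 - (75/2)x^4 + 65x^3 - 60x^2 + (57/2)x - 11/2
Δ ∇ f = 30x^4 - 90x^3 + 30x^2 - 45x + 2


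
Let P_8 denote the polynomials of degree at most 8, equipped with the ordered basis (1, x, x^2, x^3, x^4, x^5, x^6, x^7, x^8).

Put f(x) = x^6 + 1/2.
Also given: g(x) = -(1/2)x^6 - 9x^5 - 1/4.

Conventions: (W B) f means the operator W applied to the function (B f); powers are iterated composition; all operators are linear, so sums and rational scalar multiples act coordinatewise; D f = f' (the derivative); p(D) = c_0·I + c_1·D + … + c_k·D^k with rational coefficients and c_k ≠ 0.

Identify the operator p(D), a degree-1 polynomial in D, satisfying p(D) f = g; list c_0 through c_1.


c_0 = -1/2, c_1 = -3/2

D^0 f = x^6 + 1/2
D^1 f = 6x^5
matching coefficients of g against c_0 f + c_1 Df + … from the top degree down determines the c_i
solution: c_0 = -1/2, c_1 = -3/2


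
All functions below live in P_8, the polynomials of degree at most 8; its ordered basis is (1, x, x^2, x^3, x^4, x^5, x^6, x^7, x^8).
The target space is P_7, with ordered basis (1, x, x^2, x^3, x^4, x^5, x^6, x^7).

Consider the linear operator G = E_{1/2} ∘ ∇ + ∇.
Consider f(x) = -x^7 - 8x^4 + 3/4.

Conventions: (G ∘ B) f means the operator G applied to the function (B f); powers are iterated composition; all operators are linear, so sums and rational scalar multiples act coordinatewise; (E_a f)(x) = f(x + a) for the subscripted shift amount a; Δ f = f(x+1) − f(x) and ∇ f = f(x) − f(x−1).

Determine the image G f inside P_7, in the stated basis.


the image equals g(x) = -14x^6 + 21x^5 - (175/4)x^4 - 29x^3 + (411/16)x^2 - 33x + 447/64

∇ f = -7x^6 + 21x^5 - 35x^4 + 3x^3 + 27x^2 - 25x + 7
E_{1/2} ∇ f = -7x^6 - (35/4)x^4 - 32x^3 - (21/16)x^2 - 8x - 1/64
∇ f = -7x^6 + 21x^5 - 35x^4 + 3x^3 + 27x^2 - 25x + 7
(E_{1/2} ∘ ∇ + ∇) f = -14x^6 + 21x^5 - (175/4)x^4 - 29x^3 + (411/16)x^2 - 33x + 447/64


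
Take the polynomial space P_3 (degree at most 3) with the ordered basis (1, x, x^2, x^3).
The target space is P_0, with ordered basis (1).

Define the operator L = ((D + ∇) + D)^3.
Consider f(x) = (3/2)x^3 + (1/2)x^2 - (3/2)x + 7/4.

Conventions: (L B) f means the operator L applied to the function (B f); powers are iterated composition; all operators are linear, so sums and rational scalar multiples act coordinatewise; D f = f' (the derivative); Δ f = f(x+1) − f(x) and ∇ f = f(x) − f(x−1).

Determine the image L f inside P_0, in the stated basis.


D f = (9/2)x^2 + x - 3/2
∇ f = (9/2)x^2 - (7/2)x - 1/2
(D + ∇) f = 9x^2 - (5/2)x - 2
D f = (9/2)x^2 + x - 3/2
((D + ∇) + D) f = (27/2)x^2 - (3/2)x - 7/2
D ((D + ∇) + D) f = 27x - 3/2
∇ ((D + ∇) + D) f = 27x - 15
(D + ∇) ((D + ∇) + D) f = 54x - 33/2
D ((D + ∇) + D) f = 27x - 3/2
((D + ∇) + D) ((D + ∇) + D) f = 81x - 18
D ((D + ∇) + D) ((D + ∇) + D) f = 81
∇ ((D + ∇) + D) ((D + ∇) + D) f = 81
(D + ∇) ((D + ∇) + D) ((D + ∇) + D) f = 162
D ((D + ∇) + D) ((D + ∇) + D) f = 81
((D + ∇) + D) ((D + ∇) + D) ((D + ∇) + D) f = 243

the result is g(x) = 243
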